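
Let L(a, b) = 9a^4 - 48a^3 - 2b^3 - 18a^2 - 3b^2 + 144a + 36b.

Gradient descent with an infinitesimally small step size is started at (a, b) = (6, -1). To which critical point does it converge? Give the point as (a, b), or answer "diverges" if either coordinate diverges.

L is separable, so gradient descent decouples: a follows -∂L/∂a, b follows -∂L/∂b.
∂L/∂a = 36(a - 4)(a - 1)(a + 1); at a=6 this is 2520, so a decreases.
∂L/∂b = -6(b - 2)(b + 3); at b=-1 this is 36, so b decreases.
a converges to its nearest critical value 4 (a local min of the a-part); b converges to -3. The iterate converges to (4, -3).

(4, -3)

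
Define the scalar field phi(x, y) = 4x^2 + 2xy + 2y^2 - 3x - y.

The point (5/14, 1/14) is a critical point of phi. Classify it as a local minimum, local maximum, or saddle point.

The Hessian of phi is constant: H = [[8, 2], [2, 4]].
det(H) = 8·4 − 2² = 28.
det(H) > 0 and tr(H) = 12 > 0, so H is positive definite and the point is a local minimum.

local minimum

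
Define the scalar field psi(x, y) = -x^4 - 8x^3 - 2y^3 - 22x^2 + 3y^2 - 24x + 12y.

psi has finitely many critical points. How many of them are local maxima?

2

psi separates as a function of x plus a function of y, so ∇psi=0 decouples.
∂psi/∂x = -4(x + 1)(x + 2)(x + 3) = 0 at x ∈ {-3, -2, -1}; ∂psi/∂y = -6(y - 2)(y + 1) = 0 at y ∈ {-1, 2}.
The Hessian is diagonal: diag(psi_xx, psi_yy). Second derivatives: psi_xx(-3)=-8, psi_xx(-2)=4, psi_xx(-1)=-8; psi_yy(-1)=18, psi_yy(2)=-18.
Local maxima occur where both diagonal entries negative: (-3, 2), (-1, 2). Count: 2.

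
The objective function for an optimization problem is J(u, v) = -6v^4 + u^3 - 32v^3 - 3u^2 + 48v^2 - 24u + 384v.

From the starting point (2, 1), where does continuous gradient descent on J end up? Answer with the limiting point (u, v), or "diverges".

(4, -2)

J is separable, so gradient descent decouples: u follows -∂J/∂u, v follows -∂J/∂v.
∂J/∂u = 3(u - 4)(u + 2); at u=2 this is -24, so u increases.
∂J/∂v = -24(v - 2)(v + 2)(v + 4); at v=1 this is 360, so v decreases.
u converges to its nearest critical value 4 (a local min of the u-part); v converges to -2. The iterate converges to (4, -2).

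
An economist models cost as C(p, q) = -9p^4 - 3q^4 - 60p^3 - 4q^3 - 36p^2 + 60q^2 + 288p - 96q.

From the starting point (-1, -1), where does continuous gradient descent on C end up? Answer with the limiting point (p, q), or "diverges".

(-2, 1)

C is separable, so gradient descent decouples: p follows -∂C/∂p, q follows -∂C/∂q.
∂C/∂p = -36(p - 1)(p + 2)(p + 4); at p=-1 this is 216, so p decreases.
∂C/∂q = -12(q - 2)(q - 1)(q + 4); at q=-1 this is -216, so q increases.
p converges to its nearest critical value -2 (a local min of the p-part); q converges to 1. The iterate converges to (-2, 1).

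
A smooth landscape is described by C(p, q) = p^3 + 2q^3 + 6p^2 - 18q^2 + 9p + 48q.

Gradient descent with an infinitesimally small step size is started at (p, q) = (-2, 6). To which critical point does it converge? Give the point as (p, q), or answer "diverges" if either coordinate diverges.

(-1, 4)

C is separable, so gradient descent decouples: p follows -∂C/∂p, q follows -∂C/∂q.
∂C/∂p = 3(p + 1)(p + 3); at p=-2 this is -3, so p increases.
∂C/∂q = 6(q - 4)(q - 2); at q=6 this is 48, so q decreases.
p converges to its nearest critical value -1 (a local min of the p-part); q converges to 4. The iterate converges to (-1, 4).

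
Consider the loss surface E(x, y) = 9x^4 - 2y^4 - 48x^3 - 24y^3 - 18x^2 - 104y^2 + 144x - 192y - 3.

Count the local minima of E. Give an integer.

2

E separates as a function of x plus a function of y, so ∇E=0 decouples.
∂E/∂x = 36(x - 4)(x - 1)(x + 1) = 0 at x ∈ {-1, 1, 4}; ∂E/∂y = -8(y + 2)(y + 3)(y + 4) = 0 at y ∈ {-4, -3, -2}.
The Hessian is diagonal: diag(E_xx, E_yy). Second derivatives: E_xx(-1)=360, E_xx(1)=-216, E_xx(4)=540; E_yy(-4)=-16, E_yy(-3)=8, E_yy(-2)=-16.
Local minima occur where both diagonal entries positive: (-1, -3), (4, -3). Count: 2.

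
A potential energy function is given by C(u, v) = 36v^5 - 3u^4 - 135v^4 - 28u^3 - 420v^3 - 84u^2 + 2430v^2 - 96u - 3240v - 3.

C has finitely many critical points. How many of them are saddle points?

6

C separates as a function of u plus a function of v, so ∇C=0 decouples.
∂C/∂u = -12(u + 1)(u + 2)(u + 4) = 0 at u ∈ {-4, -2, -1}; ∂C/∂v = 180(v - 3)(v - 2)(v - 1)(v + 3) = 0 at v ∈ {-3, 1, 2, 3}.
The Hessian is diagonal: diag(C_uu, C_vv). Second derivatives: C_uu(-4)=-72, C_uu(-2)=24, C_uu(-1)=-36; C_vv(-3)=-21600, C_vv(1)=1440, C_vv(2)=-900, C_vv(3)=2160.
Saddle points occur where the two diagonal entries have opposite signs: (-4, 1), (-4, 3), (-2, -3), (-2, 2), (-1, 1), (-1, 3). Count: 6.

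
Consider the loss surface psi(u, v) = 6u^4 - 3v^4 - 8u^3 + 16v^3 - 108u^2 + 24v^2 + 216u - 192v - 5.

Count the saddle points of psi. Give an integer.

psi separates as a function of u plus a function of v, so ∇psi=0 decouples.
∂psi/∂u = 24(u - 3)(u - 1)(u + 3) = 0 at u ∈ {-3, 1, 3}; ∂psi/∂v = -12(v - 4)(v - 2)(v + 2) = 0 at v ∈ {-2, 2, 4}.
The Hessian is diagonal: diag(psi_uu, psi_vv). Second derivatives: psi_uu(-3)=576, psi_uu(1)=-192, psi_uu(3)=288; psi_vv(-2)=-288, psi_vv(2)=96, psi_vv(4)=-144.
Saddle points occur where the two diagonal entries have opposite signs: (-3, -2), (-3, 4), (1, 2), (3, -2), (3, 4). Count: 5.

5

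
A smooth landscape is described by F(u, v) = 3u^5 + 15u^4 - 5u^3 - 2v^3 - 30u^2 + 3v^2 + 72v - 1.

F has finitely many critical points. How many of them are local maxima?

F separates as a function of u plus a function of v, so ∇F=0 decouples.
∂F/∂u = 15u(u - 1)(u + 1)(u + 4) = 0 at u ∈ {-4, -1, 0, 1}; ∂F/∂v = -6(v - 4)(v + 3) = 0 at v ∈ {-3, 4}.
The Hessian is diagonal: diag(F_uu, F_vv). Second derivatives: F_uu(-4)=-900, F_uu(-1)=90, F_uu(0)=-60, F_uu(1)=150; F_vv(-3)=42, F_vv(4)=-42.
Local maxima occur where both diagonal entries negative: (-4, 4), (0, 4). Count: 2.

2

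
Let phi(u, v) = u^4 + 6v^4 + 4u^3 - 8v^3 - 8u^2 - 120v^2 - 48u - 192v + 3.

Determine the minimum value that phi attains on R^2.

phi(u,v) separates as P(u) + Q(v) + 3, so its minimum is min P + min Q + 3.
P'(u) = 4(u - 2)(u + 2)(u + 3) vanishes at u ∈ {-3, -2, 2}; Q'(v) = 24(v - 4)(v + 1)(v + 2) vanishes at v ∈ {-2, -1, 4}.
Local minima of P (where P''>0): P(-3)=45, P(2)=-80. Local minima of Q: Q(-2)=64, Q(4)=-1664.
So the global minimum of phi is P(2) + Q(4) + 3 = -80 − 1664 + 3 = -1741, attained at (2, 4).

-1741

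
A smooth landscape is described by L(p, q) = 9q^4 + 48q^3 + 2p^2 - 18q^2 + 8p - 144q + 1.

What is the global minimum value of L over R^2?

L(p,q) separates as A(p) + B(q) + 1, so its minimum is min A + min B + 1.
A'(p) = 4p + 8 vanishes at p ∈ {-2}; B'(q) = 36(q - 1)(q + 1)(q + 4) vanishes at q ∈ {-4, -1, 1}.
Local minima of A (where A''>0): A(-2)=-8. Local minima of B: B(-4)=-480, B(1)=-105.
So the global minimum of L is A(-2) + B(-4) + 1 = -8 − 480 + 1 = -487, attained at (-2, -4).

-487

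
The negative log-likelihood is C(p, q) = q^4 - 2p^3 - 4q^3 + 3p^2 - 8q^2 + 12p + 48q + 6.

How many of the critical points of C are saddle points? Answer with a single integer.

3

C separates as a function of p plus a function of q, so ∇C=0 decouples.
∂C/∂p = -6(p - 2)(p + 1) = 0 at p ∈ {-1, 2}; ∂C/∂q = 4(q - 3)(q - 2)(q + 2) = 0 at q ∈ {-2, 2, 3}.
The Hessian is diagonal: diag(C_pp, C_qq). Second derivatives: C_pp(-1)=18, C_pp(2)=-18; C_qq(-2)=80, C_qq(2)=-16, C_qq(3)=20.
Saddle points occur where the two diagonal entries have opposite signs: (-1, 2), (2, -2), (2, 3). Count: 3.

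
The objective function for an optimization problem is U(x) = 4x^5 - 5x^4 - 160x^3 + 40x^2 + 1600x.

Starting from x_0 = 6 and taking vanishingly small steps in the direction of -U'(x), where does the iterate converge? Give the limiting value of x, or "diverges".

5

U'(x) = 20(x - 5)(x - 2)(x + 2)(x + 4), so U'(6) = 6400.
Gradient descent moves in the -U' direction, i.e. x is decreasing.
The nearest critical point in that direction is x = 5, where U'' = 3780 > 0 (a local minimum). The iterate converges there.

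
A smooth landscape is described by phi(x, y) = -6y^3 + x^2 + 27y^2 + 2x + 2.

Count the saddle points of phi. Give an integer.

1

phi separates as a function of x plus a function of y, so ∇phi=0 decouples.
∂phi/∂x = 2(x + 1) = 0 at x ∈ {-1}; ∂phi/∂y = -18y(y - 3) = 0 at y ∈ {0, 3}.
The Hessian is diagonal: diag(phi_xx, phi_yy). Second derivatives: phi_xx(-1)=2; phi_yy(0)=54, phi_yy(3)=-54.
Saddle points occur where the two diagonal entries have opposite signs: (-1, 3). Count: 1.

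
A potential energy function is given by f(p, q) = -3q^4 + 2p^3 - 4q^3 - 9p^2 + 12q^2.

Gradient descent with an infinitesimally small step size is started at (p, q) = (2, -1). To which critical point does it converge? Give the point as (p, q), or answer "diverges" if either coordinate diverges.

f is separable, so gradient descent decouples: p follows -∂f/∂p, q follows -∂f/∂q.
∂f/∂p = 6p(p - 3); at p=2 this is -12, so p increases.
∂f/∂q = -12q(q - 1)(q + 2); at q=-1 this is -24, so q increases.
p converges to its nearest critical value 3 (a local min of the p-part); q converges to 0. The iterate converges to (3, 0).

(3, 0)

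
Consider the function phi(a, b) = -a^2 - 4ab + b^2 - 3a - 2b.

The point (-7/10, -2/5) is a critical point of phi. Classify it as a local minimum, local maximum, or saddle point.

The Hessian of phi is constant: H = [[-2, -4], [-4, 2]].
det(H) = (-2)·2 − (-4)² = -20.
Since det(H) < 0, H is indefinite and the critical point is a saddle point.

saddle point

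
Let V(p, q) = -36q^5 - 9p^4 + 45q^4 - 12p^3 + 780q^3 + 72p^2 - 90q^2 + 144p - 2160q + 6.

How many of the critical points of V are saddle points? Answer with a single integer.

V separates as a function of p plus a function of q, so ∇V=0 decouples.
∂V/∂p = -36(p - 2)(p + 1)(p + 2) = 0 at p ∈ {-2, -1, 2}; ∂V/∂q = -180(q - 4)(q - 1)(q + 1)(q + 3) = 0 at q ∈ {-3, -1, 1, 4}.
The Hessian is diagonal: diag(V_pp, V_qq). Second derivatives: V_pp(-2)=-144, V_pp(-1)=108, V_pp(2)=-432; V_qq(-3)=10080, V_qq(-1)=-3600, V_qq(1)=4320, V_qq(4)=-18900.
Saddle points occur where the two diagonal entries have opposite signs: (-2, -3), (-2, 1), (-1, -1), (-1, 4), (2, -3), (2, 1). Count: 6.

6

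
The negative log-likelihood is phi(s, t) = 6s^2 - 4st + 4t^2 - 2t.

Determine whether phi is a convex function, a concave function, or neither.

phi is quadratic, so its Hessian is the constant matrix H = [[12, -4], [-4, 8]].
det(H) = 80, tr(H) = 20.
det(H) > 0 and tr(H) > 0, so H is positive definite everywhere: convex.

convex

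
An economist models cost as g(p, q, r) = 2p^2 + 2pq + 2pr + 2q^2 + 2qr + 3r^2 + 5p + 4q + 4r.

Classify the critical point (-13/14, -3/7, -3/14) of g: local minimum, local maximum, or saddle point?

local minimum

The Hessian is constant: H = [[4, 2, 2], [2, 4, 2], [2, 2, 6]].
Leading principal minors: Δ₁ = 4, Δ₂ = 12, Δ₃ = 56.
All leading minors are positive, so H is positive definite: a local minimum.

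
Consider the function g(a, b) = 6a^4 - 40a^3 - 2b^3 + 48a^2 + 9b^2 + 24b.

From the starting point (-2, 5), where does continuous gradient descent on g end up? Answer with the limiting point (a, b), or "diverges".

diverges

g is separable, so gradient descent decouples: a follows -∂g/∂a, b follows -∂g/∂b.
∂g/∂a = 24a(a - 4)(a - 1); at a=-2 this is -864, so a increases.
∂g/∂b = -6(b - 4)(b + 1); at b=5 this is -36, so b increases.
The b-coordinate has no critical point in that direction and runs off to infinity.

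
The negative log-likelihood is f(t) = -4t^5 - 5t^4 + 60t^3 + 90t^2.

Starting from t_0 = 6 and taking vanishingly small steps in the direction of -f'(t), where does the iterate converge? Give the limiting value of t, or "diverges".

f'(t) = -20t(t - 3)(t + 1)(t + 3), so f'(6) = -22680.
Gradient descent moves in the -f' direction, i.e. t is increasing.
There is no critical point above t=6, and f' keeps the same sign, so the iterate runs off to +∞.

diverges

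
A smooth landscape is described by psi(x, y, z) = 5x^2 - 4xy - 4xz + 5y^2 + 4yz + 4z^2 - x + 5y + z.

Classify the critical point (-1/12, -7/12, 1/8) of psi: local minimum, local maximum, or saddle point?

local minimum

The Hessian is constant: H = [[10, -4, -4], [-4, 10, 4], [-4, 4, 8]].
Leading principal minors: Δ₁ = 10, Δ₂ = 84, Δ₃ = 480.
All leading minors are positive, so H is positive definite: a local minimum.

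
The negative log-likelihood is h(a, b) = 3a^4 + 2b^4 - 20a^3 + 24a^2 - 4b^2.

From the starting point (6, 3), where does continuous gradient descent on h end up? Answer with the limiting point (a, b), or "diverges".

h is separable, so gradient descent decouples: a follows -∂h/∂a, b follows -∂h/∂b.
∂h/∂a = 12a(a - 4)(a - 1); at a=6 this is 720, so a decreases.
∂h/∂b = 8b(b - 1)(b + 1); at b=3 this is 192, so b decreases.
a converges to its nearest critical value 4 (a local min of the a-part); b converges to 1. The iterate converges to (4, 1).

(4, 1)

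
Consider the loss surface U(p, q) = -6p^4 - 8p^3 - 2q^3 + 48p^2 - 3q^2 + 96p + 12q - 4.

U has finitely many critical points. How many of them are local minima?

U separates as a function of p plus a function of q, so ∇U=0 decouples.
∂U/∂p = -24(p - 2)(p + 1)(p + 2) = 0 at p ∈ {-2, -1, 2}; ∂U/∂q = -6(q - 1)(q + 2) = 0 at q ∈ {-2, 1}.
The Hessian is diagonal: diag(U_pp, U_qq). Second derivatives: U_pp(-2)=-96, U_pp(-1)=72, U_pp(2)=-288; U_qq(-2)=18, U_qq(1)=-18.
Local minima occur where both diagonal entries positive: (-1, -2). Count: 1.

1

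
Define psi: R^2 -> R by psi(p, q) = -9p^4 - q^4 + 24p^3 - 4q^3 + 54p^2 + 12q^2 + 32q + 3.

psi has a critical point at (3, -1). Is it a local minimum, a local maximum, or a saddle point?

The mixed partial ∂²psi/∂p∂q is 0, so the Hessian at any point is diag(psi_pp, psi_qq) = diag(36(-3p^2 + 4p + 3), 12(-q^2 - 2q + 2)).
At (3, -1): H = diag(-432, 36).
The eigenvalues have opposite signs, so H is indefinite: a saddle point.

saddle point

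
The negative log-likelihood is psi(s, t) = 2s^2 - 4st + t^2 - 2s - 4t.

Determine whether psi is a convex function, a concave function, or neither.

psi is quadratic, so its Hessian is the constant matrix H = [[4, -4], [-4, 2]].
det(H) = -8, tr(H) = 6.
det(H) < 0, so H is indefinite: neither convex nor concave.

neither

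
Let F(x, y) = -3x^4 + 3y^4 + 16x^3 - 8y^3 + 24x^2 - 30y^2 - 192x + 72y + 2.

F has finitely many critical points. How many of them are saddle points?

F separates as a function of x plus a function of y, so ∇F=0 decouples.
∂F/∂x = -12(x - 4)(x - 2)(x + 2) = 0 at x ∈ {-2, 2, 4}; ∂F/∂y = 12(y - 3)(y - 1)(y + 2) = 0 at y ∈ {-2, 1, 3}.
The Hessian is diagonal: diag(F_xx, F_yy). Second derivatives: F_xx(-2)=-288, F_xx(2)=96, F_xx(4)=-144; F_yy(-2)=180, F_yy(1)=-72, F_yy(3)=120.
Saddle points occur where the two diagonal entries have opposite signs: (-2, -2), (-2, 3), (2, 1), (4, -2), (4, 3). Count: 5.

5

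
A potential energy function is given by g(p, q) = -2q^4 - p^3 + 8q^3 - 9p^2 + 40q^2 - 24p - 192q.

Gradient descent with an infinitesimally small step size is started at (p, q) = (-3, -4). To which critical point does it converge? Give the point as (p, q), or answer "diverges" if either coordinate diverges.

g is separable, so gradient descent decouples: p follows -∂g/∂p, q follows -∂g/∂q.
∂g/∂p = -3(p + 2)(p + 4); at p=-3 this is 3, so p decreases.
∂g/∂q = -8(q - 4)(q - 2)(q + 3); at q=-4 this is 384, so q decreases.
The q-coordinate has no critical point in that direction and runs off to infinity.

diverges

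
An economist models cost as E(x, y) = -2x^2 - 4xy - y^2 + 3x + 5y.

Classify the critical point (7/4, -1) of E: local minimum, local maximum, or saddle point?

The Hessian of E is constant: H = [[-4, -4], [-4, -2]].
det(H) = (-4)·(-2) − (-4)² = -8.
Since det(H) < 0, H is indefinite and the critical point is a saddle point.

saddle point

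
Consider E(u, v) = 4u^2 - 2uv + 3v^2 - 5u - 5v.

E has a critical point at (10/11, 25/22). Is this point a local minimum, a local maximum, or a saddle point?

The Hessian of E is constant: H = [[8, -2], [-2, 6]].
det(H) = 8·6 − (-2)² = 44.
det(H) > 0 and tr(H) = 14 > 0, so H is positive definite and the point is a local minimum.

local minimum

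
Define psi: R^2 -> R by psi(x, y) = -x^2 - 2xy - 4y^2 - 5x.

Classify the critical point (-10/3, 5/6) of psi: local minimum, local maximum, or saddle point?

local maximum

The Hessian of psi is constant: H = [[-2, -2], [-2, -8]].
det(H) = (-2)·(-8) − (-2)² = 12.
det(H) > 0 and tr(H) = -10 < 0, so H is negative definite and the point is a local maximum.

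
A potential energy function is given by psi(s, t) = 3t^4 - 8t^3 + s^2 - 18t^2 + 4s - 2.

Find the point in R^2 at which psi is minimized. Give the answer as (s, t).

(-2, 3)

psi(s,t) separates as P(s) + Q(t) − 2, so its minimum is min P + min Q − 2.
P'(s) = 2s + 4 vanishes at s ∈ {-2}; Q'(t) = 12t(t - 3)(t + 1) vanishes at t ∈ {-1, 0, 3}.
Local minima of P (where P''>0): P(-2)=-4. Local minima of Q: Q(-1)=-7, Q(3)=-135.
So the global minimum of psi is P(-2) + Q(3) − 2 = -4 − 135 − 2 = -141, attained at (-2, 3).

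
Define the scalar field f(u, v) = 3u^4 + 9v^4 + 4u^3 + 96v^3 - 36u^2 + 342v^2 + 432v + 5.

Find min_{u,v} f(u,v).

-361

f(u,v) separates as P(u) + Q(v) + 5, so its minimum is min P + min Q + 5.
P'(u) = 12u(u - 2)(u + 3) vanishes at u ∈ {-3, 0, 2}; Q'(v) = 36(v + 1)(v + 3)(v + 4) vanishes at v ∈ {-4, -3, -1}.
Local minima of P (where P''>0): P(-3)=-189, P(2)=-64. Local minima of Q: Q(-4)=-96, Q(-1)=-177.
So the global minimum of f is P(-3) + Q(-1) + 5 = -189 − 177 + 5 = -361, attained at (-3, -1).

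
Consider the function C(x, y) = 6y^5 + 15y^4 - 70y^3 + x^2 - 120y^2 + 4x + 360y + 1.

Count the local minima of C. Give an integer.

C separates as a function of x plus a function of y, so ∇C=0 decouples.
∂C/∂x = 2(x + 2) = 0 at x ∈ {-2}; ∂C/∂y = 30(y - 2)(y - 1)(y + 2)(y + 3) = 0 at y ∈ {-3, -2, 1, 2}.
The Hessian is diagonal: diag(C_xx, C_yy). Second derivatives: C_xx(-2)=2; C_yy(-3)=-600, C_yy(-2)=360, C_yy(1)=-360, C_yy(2)=600.
Local minima occur where both diagonal entries positive: (-2, -2), (-2, 2). Count: 2.

2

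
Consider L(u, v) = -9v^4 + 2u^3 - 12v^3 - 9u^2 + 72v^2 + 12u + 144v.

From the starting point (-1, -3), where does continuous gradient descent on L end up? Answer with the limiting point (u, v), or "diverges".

L is separable, so gradient descent decouples: u follows -∂L/∂u, v follows -∂L/∂v.
∂L/∂u = 6(u - 2)(u - 1); at u=-1 this is 36, so u decreases.
∂L/∂v = -36(v - 2)(v + 1)(v + 2); at v=-3 this is 360, so v decreases.
The u-coordinate has no critical point in that direction and runs off to infinity.

diverges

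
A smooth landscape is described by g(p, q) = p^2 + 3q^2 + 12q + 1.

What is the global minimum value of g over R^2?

-11

g(p,q) separates as A(p) + B(q) + 1, so its minimum is min A + min B + 1.
A'(p) = 2p vanishes at p ∈ {0}; B'(q) = 6q + 12 vanishes at q ∈ {-2}.
Local minima of A (where A''>0): A(0)=0. Local minima of B: B(-2)=-12.
So the global minimum of g is A(0) + B(-2) + 1 = 0 − 12 + 1 = -11, attained at (0, -2).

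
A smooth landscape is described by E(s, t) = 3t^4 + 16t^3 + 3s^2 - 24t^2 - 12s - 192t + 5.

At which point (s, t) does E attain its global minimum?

E(s,t) separates as P(s) + Q(t) + 5, so its minimum is min P + min Q + 5.
P'(s) = 6s - 12 vanishes at s ∈ {2}; Q'(t) = 12(t - 2)(t + 2)(t + 4) vanishes at t ∈ {-4, -2, 2}.
Local minima of P (where P''>0): P(2)=-12. Local minima of Q: Q(-4)=128, Q(2)=-304.
So the global minimum of E is P(2) + Q(2) + 5 = -12 − 304 + 5 = -311, attained at (2, 2).

(2, 2)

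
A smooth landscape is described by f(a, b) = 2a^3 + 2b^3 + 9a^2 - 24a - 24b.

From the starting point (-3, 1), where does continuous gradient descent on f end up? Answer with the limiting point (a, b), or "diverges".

(1, 2)

f is separable, so gradient descent decouples: a follows -∂f/∂a, b follows -∂f/∂b.
∂f/∂a = 6(a - 1)(a + 4); at a=-3 this is -24, so a increases.
∂f/∂b = 6(b - 2)(b + 2); at b=1 this is -18, so b increases.
a converges to its nearest critical value 1 (a local min of the a-part); b converges to 2. The iterate converges to (1, 2).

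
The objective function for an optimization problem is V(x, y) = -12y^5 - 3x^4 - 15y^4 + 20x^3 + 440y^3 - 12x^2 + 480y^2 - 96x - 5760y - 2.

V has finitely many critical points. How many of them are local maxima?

4

V separates as a function of x plus a function of y, so ∇V=0 decouples.
∂V/∂x = -12(x - 4)(x - 2)(x + 1) = 0 at x ∈ {-1, 2, 4}; ∂V/∂y = -60(y - 4)(y - 2)(y + 3)(y + 4) = 0 at y ∈ {-4, -3, 2, 4}.
The Hessian is diagonal: diag(V_xx, V_yy). Second derivatives: V_xx(-1)=-180, V_xx(2)=72, V_xx(4)=-120; V_yy(-4)=2880, V_yy(-3)=-2100, V_yy(2)=3600, V_yy(4)=-6720.
Local maxima occur where both diagonal entries negative: (-1, -3), (-1, 4), (4, -3), (4, 4). Count: 4.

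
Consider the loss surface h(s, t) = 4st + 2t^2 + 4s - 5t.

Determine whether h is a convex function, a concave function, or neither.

neither

h is quadratic, so its Hessian is the constant matrix H = [[0, 4], [4, 4]].
det(H) = -16, tr(H) = 4.
det(H) < 0, so H is indefinite: neither convex nor concave.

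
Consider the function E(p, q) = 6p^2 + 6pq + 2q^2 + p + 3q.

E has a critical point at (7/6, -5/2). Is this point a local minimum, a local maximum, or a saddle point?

local minimum

The Hessian of E is constant: H = [[12, 6], [6, 4]].
det(H) = 12·4 − 6² = 12.
det(H) > 0 and tr(H) = 16 > 0, so H is positive definite and the point is a local minimum.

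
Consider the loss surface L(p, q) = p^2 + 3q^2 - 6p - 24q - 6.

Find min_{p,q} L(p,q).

L(p,q) separates as A(p) + B(q) − 6, so its minimum is min A + min B − 6.
A'(p) = 2p - 6 vanishes at p ∈ {3}; B'(q) = 6q - 24 vanishes at q ∈ {4}.
Local minima of A (where A''>0): A(3)=-9. Local minima of B: B(4)=-48.
So the global minimum of L is A(3) + B(4) − 6 = -9 − 48 − 6 = -63, attained at (3, 4).

-63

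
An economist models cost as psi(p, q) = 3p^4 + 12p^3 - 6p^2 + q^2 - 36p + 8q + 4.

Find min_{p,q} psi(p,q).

psi(p,q) separates as A(p) + B(q) + 4, so its minimum is min A + min B + 4.
A'(p) = 12(p - 1)(p + 1)(p + 3) vanishes at p ∈ {-3, -1, 1}; B'(q) = 2q + 8 vanishes at q ∈ {-4}.
Local minima of A (where A''>0): A(-3)=-27, A(1)=-27. Local minima of B: B(-4)=-16.
So the global minimum of psi is A(-3) + B(-4) + 4 = -27 − 16 + 4 = -39, attained at (-3, -4).

-39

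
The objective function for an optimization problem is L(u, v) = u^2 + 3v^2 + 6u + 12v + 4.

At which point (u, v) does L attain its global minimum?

(-3, -2)

L(u,v) separates as P(u) + Q(v) + 4, so its minimum is min P + min Q + 4.
P'(u) = 2u + 6 vanishes at u ∈ {-3}; Q'(v) = 6v + 12 vanishes at v ∈ {-2}.
Local minima of P (where P''>0): P(-3)=-9. Local minima of Q: Q(-2)=-12.
So the global minimum of L is P(-3) + Q(-2) + 4 = -9 − 12 + 4 = -17, attained at (-3, -2).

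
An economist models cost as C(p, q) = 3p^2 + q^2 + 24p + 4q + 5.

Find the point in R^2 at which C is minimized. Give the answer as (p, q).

(-4, -2)

C(p,q) separates as A(p) + B(q) + 5, so its minimum is min A + min B + 5.
A'(p) = 6p + 24 vanishes at p ∈ {-4}; B'(q) = 2q + 4 vanishes at q ∈ {-2}.
Local minima of A (where A''>0): A(-4)=-48. Local minima of B: B(-2)=-4.
So the global minimum of C is A(-4) + B(-2) + 5 = -48 − 4 + 5 = -47, attained at (-4, -2).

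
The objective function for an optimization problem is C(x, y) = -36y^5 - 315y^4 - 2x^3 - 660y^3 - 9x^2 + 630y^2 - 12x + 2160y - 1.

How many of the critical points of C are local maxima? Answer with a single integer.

C separates as a function of x plus a function of y, so ∇C=0 decouples.
∂C/∂x = -6(x + 1)(x + 2) = 0 at x ∈ {-2, -1}; ∂C/∂y = -180(y - 1)(y + 1)(y + 3)(y + 4) = 0 at y ∈ {-4, -3, -1, 1}.
The Hessian is diagonal: diag(C_xx, C_yy). Second derivatives: C_xx(-2)=6, C_xx(-1)=-6; C_yy(-4)=2700, C_yy(-3)=-1440, C_yy(-1)=2160, C_yy(1)=-7200.
Local maxima occur where both diagonal entries negative: (-1, -3), (-1, 1). Count: 2.

2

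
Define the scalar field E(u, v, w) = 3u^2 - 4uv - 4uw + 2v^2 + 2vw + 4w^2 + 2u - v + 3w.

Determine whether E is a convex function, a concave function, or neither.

E is quadratic, so its Hessian is the constant matrix H = [[6, -4, -4], [-4, 4, 2], [-4, 2, 8]].
Leading principal minors: 6, 8, 40.
All positive ⇒ H ≻ 0 ⇒ convex.

convex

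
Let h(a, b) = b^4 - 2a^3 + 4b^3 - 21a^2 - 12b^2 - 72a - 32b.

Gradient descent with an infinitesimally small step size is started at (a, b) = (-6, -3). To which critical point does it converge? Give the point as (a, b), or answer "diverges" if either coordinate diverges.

h is separable, so gradient descent decouples: a follows -∂h/∂a, b follows -∂h/∂b.
∂h/∂a = -6(a + 3)(a + 4); at a=-6 this is -36, so a increases.
∂h/∂b = 4(b - 2)(b + 1)(b + 4); at b=-3 this is 40, so b decreases.
a converges to its nearest critical value -4 (a local min of the a-part); b converges to -4. The iterate converges to (-4, -4).

(-4, -4)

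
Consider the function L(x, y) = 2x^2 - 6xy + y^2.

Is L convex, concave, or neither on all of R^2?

neither

L is quadratic, so its Hessian is the constant matrix H = [[4, -6], [-6, 2]].
det(H) = -28, tr(H) = 6.
det(H) < 0, so H is indefinite: neither convex nor concave.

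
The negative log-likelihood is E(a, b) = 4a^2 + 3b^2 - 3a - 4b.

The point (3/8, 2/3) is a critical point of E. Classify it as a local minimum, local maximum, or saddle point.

local minimum

The Hessian of E is constant: H = [[8, 0], [0, 6]].
det(H) = 8·6 − 0² = 48.
det(H) > 0 and tr(H) = 14 > 0, so H is positive definite and the point is a local minimum.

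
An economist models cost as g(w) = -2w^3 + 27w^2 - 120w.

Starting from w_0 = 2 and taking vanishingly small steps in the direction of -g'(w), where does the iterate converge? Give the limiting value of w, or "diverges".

4

g'(w) = -6(w - 5)(w - 4), so g'(2) = -36.
Gradient descent moves in the -g' direction, i.e. w is increasing.
The nearest critical point in that direction is w = 4, where g'' = 6 > 0 (a local minimum). The iterate converges there.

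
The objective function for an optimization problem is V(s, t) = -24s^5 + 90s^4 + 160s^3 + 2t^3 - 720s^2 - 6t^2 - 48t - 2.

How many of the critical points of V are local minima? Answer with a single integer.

2

V separates as a function of s plus a function of t, so ∇V=0 decouples.
∂V/∂s = -120s(s - 3)(s - 2)(s + 2) = 0 at s ∈ {-2, 0, 2, 3}; ∂V/∂t = 6(t - 4)(t + 2) = 0 at t ∈ {-2, 4}.
The Hessian is diagonal: diag(V_ss, V_tt). Second derivatives: V_ss(-2)=4800, V_ss(0)=-1440, V_ss(2)=960, V_ss(3)=-1800; V_tt(-2)=-36, V_tt(4)=36.
Local minima occur where both diagonal entries positive: (-2, 4), (2, 4). Count: 2.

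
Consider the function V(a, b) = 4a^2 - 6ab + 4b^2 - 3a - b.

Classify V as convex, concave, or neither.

V is quadratic, so its Hessian is the constant matrix H = [[8, -6], [-6, 8]].
det(H) = 28, tr(H) = 16.
det(H) > 0 and tr(H) > 0, so H is positive definite everywhere: convex.

convex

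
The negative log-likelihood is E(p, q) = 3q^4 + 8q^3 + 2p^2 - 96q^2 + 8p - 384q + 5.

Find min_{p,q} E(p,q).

E(p,q) separates as A(p) + B(q) + 5, so its minimum is min A + min B + 5.
A'(p) = 4p + 8 vanishes at p ∈ {-2}; B'(q) = 12(q - 4)(q + 2)(q + 4) vanishes at q ∈ {-4, -2, 4}.
Local minima of A (where A''>0): A(-2)=-8. Local minima of B: B(-4)=256, B(4)=-1792.
So the global minimum of E is A(-2) + B(4) + 5 = -8 − 1792 + 5 = -1795, attained at (-2, 4).

-1795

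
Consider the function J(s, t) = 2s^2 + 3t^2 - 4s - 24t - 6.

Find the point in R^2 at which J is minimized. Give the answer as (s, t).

J(s,t) separates as P(s) + Q(t) − 6, so its minimum is min P + min Q − 6.
P'(s) = 4s - 4 vanishes at s ∈ {1}; Q'(t) = 6(t - 4) vanishes at t ∈ {4}.
Local minima of P (where P''>0): P(1)=-2. Local minima of Q: Q(4)=-48.
So the global minimum of J is P(1) + Q(4) − 6 = -2 − 48 − 6 = -56, attained at (1, 4).

(1, 4)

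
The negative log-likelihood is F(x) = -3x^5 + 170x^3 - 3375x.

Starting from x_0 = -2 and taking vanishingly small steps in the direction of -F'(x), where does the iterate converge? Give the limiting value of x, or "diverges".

3

F'(x) = -15(x - 5)(x - 3)(x + 3)(x + 5), so F'(-2) = -1575.
Gradient descent moves in the -F' direction, i.e. x is increasing.
The nearest critical point in that direction is x = 3, where F'' = 1440 > 0 (a local minimum). The iterate converges there.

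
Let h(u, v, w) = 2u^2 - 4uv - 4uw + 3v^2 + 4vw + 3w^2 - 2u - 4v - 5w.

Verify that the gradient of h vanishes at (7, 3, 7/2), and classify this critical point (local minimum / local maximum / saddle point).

∇h = (4u - 4v - 4w - 2, -4u + 6v + 4w - 4, -4u + 4v + 6w - 5); substituting (7, 3, 7/2) gives ∇h = (0, 0, 0), so (7, 3, 7/2) is indeed a critical point.
The Hessian is constant: H = [[4, -4, -4], [-4, 6, 4], [-4, 4, 6]].
Leading principal minors: Δ₁ = 4, Δ₂ = 8, Δ₃ = 16.
All leading minors are positive, so H is positive definite: a local minimum.

local minimum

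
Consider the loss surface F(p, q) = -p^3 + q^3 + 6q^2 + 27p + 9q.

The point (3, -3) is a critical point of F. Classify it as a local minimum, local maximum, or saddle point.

local maximum

The mixed partial ∂²F/∂p∂q is 0, so the Hessian at any point is diag(F_pp, F_qq) = diag(-6p, 6(q + 2)).
At (3, -3): H = diag(-18, -6).
Both eigenvalues are negative, so H is negative definite: a local maximum.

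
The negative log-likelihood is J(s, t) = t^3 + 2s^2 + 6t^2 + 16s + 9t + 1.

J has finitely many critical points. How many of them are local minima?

1

J separates as a function of s plus a function of t, so ∇J=0 decouples.
∂J/∂s = 4(s + 4) = 0 at s ∈ {-4}; ∂J/∂t = 3(t + 1)(t + 3) = 0 at t ∈ {-3, -1}.
The Hessian is diagonal: diag(J_ss, J_tt). Second derivatives: J_ss(-4)=4; J_tt(-3)=-6, J_tt(-1)=6.
Local minima occur where both diagonal entries positive: (-4, -1). Count: 1.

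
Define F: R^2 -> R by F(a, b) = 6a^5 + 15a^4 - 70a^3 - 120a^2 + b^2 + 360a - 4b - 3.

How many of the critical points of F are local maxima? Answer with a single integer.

F separates as a function of a plus a function of b, so ∇F=0 decouples.
∂F/∂a = 30(a - 2)(a - 1)(a + 2)(a + 3) = 0 at a ∈ {-3, -2, 1, 2}; ∂F/∂b = 2(b - 2) = 0 at b ∈ {2}.
The Hessian is diagonal: diag(F_aa, F_bb). Second derivatives: F_aa(-3)=-600, F_aa(-2)=360, F_aa(1)=-360, F_aa(2)=600; F_bb(2)=2.
Local maxima occur where both diagonal entries negative: none. Count: 0.

0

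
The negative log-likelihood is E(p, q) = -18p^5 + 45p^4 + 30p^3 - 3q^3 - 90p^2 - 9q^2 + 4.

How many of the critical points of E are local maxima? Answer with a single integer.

E separates as a function of p plus a function of q, so ∇E=0 decouples.
∂E/∂p = -90p(p - 2)(p - 1)(p + 1) = 0 at p ∈ {-1, 0, 1, 2}; ∂E/∂q = -9q(q + 2) = 0 at q ∈ {-2, 0}.
The Hessian is diagonal: diag(E_pp, E_qq). Second derivatives: E_pp(-1)=540, E_pp(0)=-180, E_pp(1)=180, E_pp(2)=-540; E_qq(-2)=18, E_qq(0)=-18.
Local maxima occur where both diagonal entries negative: (0, 0), (2, 0). Count: 2.

2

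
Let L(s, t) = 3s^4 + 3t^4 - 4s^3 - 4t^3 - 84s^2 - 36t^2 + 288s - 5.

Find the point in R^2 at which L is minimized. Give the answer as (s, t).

L(s,t) separates as P(s) + Q(t) − 5, so its minimum is min P + min Q − 5.
P'(s) = 12(s - 3)(s - 2)(s + 4) vanishes at s ∈ {-4, 2, 3}; Q'(t) = 12t(t - 3)(t + 2) vanishes at t ∈ {-2, 0, 3}.
Local minima of P (where P''>0): P(-4)=-1472, P(3)=243. Local minima of Q: Q(-2)=-64, Q(3)=-189.
So the global minimum of L is P(-4) + Q(3) − 5 = -1472 − 189 − 5 = -1666, attained at (-4, 3).

(-4, 3)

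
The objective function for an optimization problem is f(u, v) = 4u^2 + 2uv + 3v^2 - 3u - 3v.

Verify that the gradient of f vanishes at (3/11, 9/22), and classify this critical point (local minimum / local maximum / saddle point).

local minimum

∇f = (8u + 2v - 3, 2u + 6v - 3); substituting (3/11, 9/22) gives ∇f = (0, 0), so (3/11, 9/22) is indeed a critical point.
The Hessian of f is constant: H = [[8, 2], [2, 6]].
det(H) = 8·6 − 2² = 44.
det(H) > 0 and tr(H) = 14 > 0, so H is positive definite and the point is a local minimum.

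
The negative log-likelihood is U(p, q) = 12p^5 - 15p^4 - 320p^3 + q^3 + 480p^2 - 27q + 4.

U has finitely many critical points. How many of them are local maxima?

U separates as a function of p plus a function of q, so ∇U=0 decouples.
∂U/∂p = 60p(p - 4)(p - 1)(p + 4) = 0 at p ∈ {-4, 0, 1, 4}; ∂U/∂q = 3(q - 3)(q + 3) = 0 at q ∈ {-3, 3}.
The Hessian is diagonal: diag(U_pp, U_qq). Second derivatives: U_pp(-4)=-9600, U_pp(0)=960, U_pp(1)=-900, U_pp(4)=5760; U_qq(-3)=-18, U_qq(3)=18.
Local maxima occur where both diagonal entries negative: (-4, -3), (1, -3). Count: 2.

2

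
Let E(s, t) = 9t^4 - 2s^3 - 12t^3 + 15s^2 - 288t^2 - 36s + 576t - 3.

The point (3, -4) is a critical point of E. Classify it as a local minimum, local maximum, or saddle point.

The mixed partial ∂²E/∂s∂t is 0, so the Hessian at any point is diag(E_ss, E_tt) = diag(6(-2s + 5), 36(3t^2 - 2t - 16)).
At (3, -4): H = diag(-6, 1440).
The eigenvalues have opposite signs, so H is indefinite: a saddle point.

saddle point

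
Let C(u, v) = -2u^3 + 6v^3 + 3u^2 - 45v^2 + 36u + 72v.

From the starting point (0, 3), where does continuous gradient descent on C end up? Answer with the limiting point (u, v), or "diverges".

(-2, 4)

C is separable, so gradient descent decouples: u follows -∂C/∂u, v follows -∂C/∂v.
∂C/∂u = -6(u - 3)(u + 2); at u=0 this is 36, so u decreases.
∂C/∂v = 18(v - 4)(v - 1); at v=3 this is -36, so v increases.
u converges to its nearest critical value -2 (a local min of the u-part); v converges to 4. The iterate converges to (-2, 4).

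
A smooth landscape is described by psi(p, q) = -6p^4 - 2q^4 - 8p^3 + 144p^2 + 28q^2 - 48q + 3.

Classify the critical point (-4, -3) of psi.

The mixed partial ∂²psi/∂p∂q is 0, so the Hessian at any point is diag(psi_pp, psi_qq) = diag(24(-3p^2 - 2p + 12), 8(-3q^2 + 7)).
At (-4, -3): H = diag(-672, -160).
Both eigenvalues are negative, so H is negative definite: a local maximum.

local maximum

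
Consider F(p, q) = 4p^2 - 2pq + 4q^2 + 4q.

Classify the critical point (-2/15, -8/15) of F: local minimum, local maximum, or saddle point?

local minimum

The Hessian of F is constant: H = [[8, -2], [-2, 8]].
det(H) = 8·8 − (-2)² = 60.
det(H) > 0 and tr(H) = 16 > 0, so H is positive definite and the point is a local minimum.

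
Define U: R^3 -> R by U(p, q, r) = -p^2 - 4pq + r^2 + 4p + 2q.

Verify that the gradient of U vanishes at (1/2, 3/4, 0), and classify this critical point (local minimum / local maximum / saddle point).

saddle point

∇U = (-2p - 4q + 4, -4p + 2, 2r); substituting (1/2, 3/4, 0) gives ∇U = (0, 0, 0), so (1/2, 3/4, 0) is indeed a critical point.
The Hessian is constant: H = [[-2, -4, 0], [-4, 0, 0], [0, 0, 2]].
Leading principal minors: Δ₁ = -2, Δ₂ = -16, Δ₃ = -32.
The minors fit neither the all-positive nor the alternating-sign pattern, so H is indefinite: a saddle point.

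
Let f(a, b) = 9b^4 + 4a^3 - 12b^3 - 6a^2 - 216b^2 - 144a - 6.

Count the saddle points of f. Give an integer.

f separates as a function of a plus a function of b, so ∇f=0 decouples.
∂f/∂a = 12(a - 4)(a + 3) = 0 at a ∈ {-3, 4}; ∂f/∂b = 36b(b - 4)(b + 3) = 0 at b ∈ {-3, 0, 4}.
The Hessian is diagonal: diag(f_aa, f_bb). Second derivatives: f_aa(-3)=-84, f_aa(4)=84; f_bb(-3)=756, f_bb(0)=-432, f_bb(4)=1008.
Saddle points occur where the two diagonal entries have opposite signs: (-3, -3), (-3, 4), (4, 0). Count: 3.

3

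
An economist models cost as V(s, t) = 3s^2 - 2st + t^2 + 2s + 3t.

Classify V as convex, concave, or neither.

convex

V is quadratic, so its Hessian is the constant matrix H = [[6, -2], [-2, 2]].
det(H) = 8, tr(H) = 8.
det(H) > 0 and tr(H) > 0, so H is positive definite everywhere: convex.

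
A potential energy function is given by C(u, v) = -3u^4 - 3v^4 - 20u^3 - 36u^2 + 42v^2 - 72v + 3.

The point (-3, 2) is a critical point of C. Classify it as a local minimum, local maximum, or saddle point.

The mixed partial ∂²C/∂u∂v is 0, so the Hessian at any point is diag(C_uu, C_vv) = diag(-12(3u^2 + 10u + 6), 12(-3v^2 + 7)).
At (-3, 2): H = diag(-36, -60).
Both eigenvalues are negative, so H is negative definite: a local maximum.

local maximum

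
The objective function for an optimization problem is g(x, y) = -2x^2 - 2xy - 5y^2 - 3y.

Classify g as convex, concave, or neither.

g is quadratic, so its Hessian is the constant matrix H = [[-4, -2], [-2, -10]].
det(H) = 36, tr(H) = -14.
det(H) > 0 and tr(H) < 0, so H is negative definite everywhere: concave.

concave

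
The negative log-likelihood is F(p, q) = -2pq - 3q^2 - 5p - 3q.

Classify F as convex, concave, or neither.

neither

F is quadratic, so its Hessian is the constant matrix H = [[0, -2], [-2, -6]].
det(H) = -4, tr(H) = -6.
det(H) < 0, so H is indefinite: neither convex nor concave.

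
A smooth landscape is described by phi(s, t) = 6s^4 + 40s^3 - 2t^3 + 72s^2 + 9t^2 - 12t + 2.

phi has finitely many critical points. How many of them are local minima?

phi separates as a function of s plus a function of t, so ∇phi=0 decouples.
∂phi/∂s = 24s(s + 2)(s + 3) = 0 at s ∈ {-3, -2, 0}; ∂phi/∂t = -6(t - 2)(t - 1) = 0 at t ∈ {1, 2}.
The Hessian is diagonal: diag(phi_ss, phi_tt). Second derivatives: phi_ss(-3)=72, phi_ss(-2)=-48, phi_ss(0)=144; phi_tt(1)=6, phi_tt(2)=-6.
Local minima occur where both diagonal entries positive: (-3, 1), (0, 1). Count: 2.

2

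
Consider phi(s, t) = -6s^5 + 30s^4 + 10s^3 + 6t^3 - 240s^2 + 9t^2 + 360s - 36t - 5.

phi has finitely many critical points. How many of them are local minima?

2

phi separates as a function of s plus a function of t, so ∇phi=0 decouples.
∂phi/∂s = -30(s - 3)(s - 2)(s - 1)(s + 2) = 0 at s ∈ {-2, 1, 2, 3}; ∂phi/∂t = 18(t - 1)(t + 2) = 0 at t ∈ {-2, 1}.
The Hessian is diagonal: diag(phi_ss, phi_tt). Second derivatives: phi_ss(-2)=1800, phi_ss(1)=-180, phi_ss(2)=120, phi_ss(3)=-300; phi_tt(-2)=-54, phi_tt(1)=54.
Local minima occur where both diagonal entries positive: (-2, 1), (2, 1). Count: 2.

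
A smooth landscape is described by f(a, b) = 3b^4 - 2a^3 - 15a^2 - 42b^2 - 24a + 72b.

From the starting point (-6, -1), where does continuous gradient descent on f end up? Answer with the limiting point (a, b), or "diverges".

f is separable, so gradient descent decouples: a follows -∂f/∂a, b follows -∂f/∂b.
∂f/∂a = -6(a + 1)(a + 4); at a=-6 this is -60, so a increases.
∂f/∂b = 12(b - 2)(b - 1)(b + 3); at b=-1 this is 144, so b decreases.
a converges to its nearest critical value -4 (a local min of the a-part); b converges to -3. The iterate converges to (-4, -3).

(-4, -3)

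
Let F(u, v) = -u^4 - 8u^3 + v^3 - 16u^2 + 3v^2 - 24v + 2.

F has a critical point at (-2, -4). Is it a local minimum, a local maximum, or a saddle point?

The mixed partial ∂²F/∂u∂v is 0, so the Hessian at any point is diag(F_uu, F_vv) = diag(-4(3u^2 + 12u + 8), 6(v + 1)).
At (-2, -4): H = diag(16, -18).
The eigenvalues have opposite signs, so H is indefinite: a saddle point.

saddle point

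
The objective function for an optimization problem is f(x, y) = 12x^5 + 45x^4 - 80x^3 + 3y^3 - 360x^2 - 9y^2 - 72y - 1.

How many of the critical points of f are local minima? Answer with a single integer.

2

f separates as a function of x plus a function of y, so ∇f=0 decouples.
∂f/∂x = 60x(x - 2)(x + 2)(x + 3) = 0 at x ∈ {-3, -2, 0, 2}; ∂f/∂y = 9(y - 4)(y + 2) = 0 at y ∈ {-2, 4}.
The Hessian is diagonal: diag(f_xx, f_yy). Second derivatives: f_xx(-3)=-900, f_xx(-2)=480, f_xx(0)=-720, f_xx(2)=2400; f_yy(-2)=-54, f_yy(4)=54.
Local minima occur where both diagonal entries positive: (-2, 4), (2, 4). Count: 2.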